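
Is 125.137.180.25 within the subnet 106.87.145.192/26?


Subnet network: 106.87.145.192
Test IP AND mask: 125.137.180.0
No, 125.137.180.25 is not in 106.87.145.192/26


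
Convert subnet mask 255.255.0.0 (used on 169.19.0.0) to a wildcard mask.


Subnet mask: 255.255.0.0
Wildcard = 255.255.255.255 - subnet mask
255 - 255 = 0
255 - 255 = 0
255 - 0 = 255
255 - 0 = 255
Wildcard: 0.0.255.255


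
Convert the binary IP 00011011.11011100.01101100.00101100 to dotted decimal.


00011011 = 27
11011100 = 220
01101100 = 108
00101100 = 44
IP: 27.220.108.44


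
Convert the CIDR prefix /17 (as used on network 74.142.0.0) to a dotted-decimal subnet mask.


/17 means 17 network bits, 15 host bits
Binary: 11111111111111111000000000000000
Mask: 255.255.128.0


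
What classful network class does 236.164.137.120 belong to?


First octet: 236
Binary: 11101100
1110xxxx -> Class D (224-239)
Class D (multicast), default mask N/A


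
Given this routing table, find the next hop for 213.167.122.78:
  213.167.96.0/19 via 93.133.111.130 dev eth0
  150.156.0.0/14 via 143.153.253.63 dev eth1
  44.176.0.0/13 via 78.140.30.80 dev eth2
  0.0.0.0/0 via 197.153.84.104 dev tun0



Longest prefix match for 213.167.122.78:
  /19 213.167.96.0: MATCH
  /14 150.156.0.0: no
  /13 44.176.0.0: no
  /0 0.0.0.0: MATCH
Selected: next-hop 93.133.111.130 via eth0 (matched /19)


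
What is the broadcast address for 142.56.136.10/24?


Network: 142.56.136.0/24
Host bits = 8
Set all host bits to 1:
Broadcast: 142.56.136.255


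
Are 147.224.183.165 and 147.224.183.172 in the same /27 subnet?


Mask: 255.255.255.224
147.224.183.165 AND mask = 147.224.183.160
147.224.183.172 AND mask = 147.224.183.160
Yes, same subnet (147.224.183.160)


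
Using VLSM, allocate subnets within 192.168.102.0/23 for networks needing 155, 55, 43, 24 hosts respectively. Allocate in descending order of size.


155 hosts -> /24 (254 usable): 192.168.102.0/24
55 hosts -> /26 (62 usable): 192.168.103.0/26
43 hosts -> /26 (62 usable): 192.168.103.64/26
24 hosts -> /27 (30 usable): 192.168.103.128/27
Allocation: 192.168.102.0/24 (155 hosts, 254 usable); 192.168.103.0/26 (55 hosts, 62 usable); 192.168.103.64/26 (43 hosts, 62 usable); 192.168.103.128/27 (24 hosts, 30 usable)


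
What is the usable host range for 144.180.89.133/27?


Network: 144.180.89.128
Broadcast: 144.180.89.159
First usable = network + 1
Last usable = broadcast - 1
Range: 144.180.89.129 to 144.180.89.158


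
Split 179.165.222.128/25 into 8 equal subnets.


New prefix = 25 + 3 = 28
Each subnet has 16 addresses
  179.165.222.128/28
  179.165.222.144/28
  179.165.222.160/28
  179.165.222.176/28
  179.165.222.192/28
  179.165.222.208/28
  179.165.222.224/28
  179.165.222.240/28
Subnets: 179.165.222.128/28, 179.165.222.144/28, 179.165.222.160/28, 179.165.222.176/28, 179.165.222.192/28, 179.165.222.208/28, 179.165.222.224/28, 179.165.222.240/28


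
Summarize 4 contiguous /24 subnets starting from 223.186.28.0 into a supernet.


Original prefix: /24
Number of subnets: 4 = 2^2
New prefix = 24 - 2 = 22
Supernet: 223.186.28.0/22


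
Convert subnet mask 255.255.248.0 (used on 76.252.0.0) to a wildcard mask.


Subnet mask: 255.255.248.0
Wildcard = 255.255.255.255 - subnet mask
255 - 255 = 0
255 - 255 = 0
255 - 248 = 7
255 - 0 = 255
Wildcard: 0.0.7.255


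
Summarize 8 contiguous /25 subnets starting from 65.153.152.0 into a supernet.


Original prefix: /25
Number of subnets: 8 = 2^3
New prefix = 25 - 3 = 22
Supernet: 65.153.152.0/22


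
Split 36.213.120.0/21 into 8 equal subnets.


New prefix = 21 + 3 = 24
Each subnet has 256 addresses
  36.213.120.0/24
  36.213.121.0/24
  36.213.122.0/24
  36.213.123.0/24
  36.213.124.0/24
  36.213.125.0/24
  36.213.126.0/24
  36.213.127.0/24
Subnets: 36.213.120.0/24, 36.213.121.0/24, 36.213.122.0/24, 36.213.123.0/24, 36.213.124.0/24, 36.213.125.0/24, 36.213.126.0/24, 36.213.127.0/24


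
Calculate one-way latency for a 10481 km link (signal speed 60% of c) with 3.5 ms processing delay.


Speed = 0.6 * 3e5 km/s = 180000 km/s
Propagation delay = 10481 / 180000 = 0.0582 s = 58.2278 ms
Processing delay = 3.5 ms
Total one-way latency = 61.7278 ms


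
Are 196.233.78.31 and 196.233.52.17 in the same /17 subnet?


Mask: 255.255.128.0
196.233.78.31 AND mask = 196.233.0.0
196.233.52.17 AND mask = 196.233.0.0
Yes, same subnet (196.233.0.0)


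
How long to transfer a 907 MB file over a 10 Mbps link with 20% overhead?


Effective throughput = 10 * (1 - 20/100) = 8 Mbps
File size in Mb = 907 * 8 = 7256 Mb
Time = 7256 / 8
Time = 907 seconds


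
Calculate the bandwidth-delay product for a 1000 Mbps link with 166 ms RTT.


BDP = bandwidth * RTT
= 1000 Mbps * 166 ms
= 1000 * 1e6 * 166 / 1000 bits
= 166000000 bits
= 20750000 bytes
= 20263.6719 KB
BDP = 166000000 bits (20750000 bytes)


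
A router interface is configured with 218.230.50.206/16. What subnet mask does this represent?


/16 means 16 network bits, 16 host bits
Binary: 11111111111111110000000000000000
Mask: 255.255.0.0


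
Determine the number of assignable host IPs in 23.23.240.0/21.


Host bits = 32 - 21 = 11
Total addresses = 2^11 = 2048
Usable = total - 2 (network and broadcast)
Usable hosts: 2046


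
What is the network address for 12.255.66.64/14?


IP:   00001100.11111111.01000010.01000000
Mask: 11111111.11111100.00000000.00000000
AND operation:
Net:  00001100.11111100.00000000.00000000
Network: 12.252.0.0/14


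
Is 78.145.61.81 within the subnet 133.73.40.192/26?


Subnet network: 133.73.40.192
Test IP AND mask: 78.145.61.64
No, 78.145.61.81 is not in 133.73.40.192/26


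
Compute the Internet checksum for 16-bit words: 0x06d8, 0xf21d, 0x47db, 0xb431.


Sum all words (with carry folding):
+ 0x06d8 = 0x06d8
+ 0xf21d = 0xf8f5
+ 0x47db = 0x40d1
+ 0xb431 = 0xf502
One's complement: ~0xf502
Checksum = 0x0afd


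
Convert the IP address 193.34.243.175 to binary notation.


193 = 11000001
34 = 00100010
243 = 11110011
175 = 10101111
Binary: 11000001.00100010.11110011.10101111


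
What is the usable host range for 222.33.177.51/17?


Network: 222.33.128.0
Broadcast: 222.33.255.255
First usable = network + 1
Last usable = broadcast - 1
Range: 222.33.128.1 to 222.33.255.254


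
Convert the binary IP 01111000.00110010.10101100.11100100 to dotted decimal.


01111000 = 120
00110010 = 50
10101100 = 172
11100100 = 228
IP: 120.50.172.228


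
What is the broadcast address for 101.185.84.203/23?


Network: 101.185.84.0/23
Host bits = 9
Set all host bits to 1:
Broadcast: 101.185.85.255


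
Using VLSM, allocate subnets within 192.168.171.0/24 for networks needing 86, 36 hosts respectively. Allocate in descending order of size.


86 hosts -> /25 (126 usable): 192.168.171.0/25
36 hosts -> /26 (62 usable): 192.168.171.128/26
Allocation: 192.168.171.0/25 (86 hosts, 126 usable); 192.168.171.128/26 (36 hosts, 62 usable)


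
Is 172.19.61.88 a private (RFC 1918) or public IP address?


RFC 1918 private ranges:
  10.0.0.0/8 (10.0.0.0 - 10.255.255.255)
  172.16.0.0/12 (172.16.0.0 - 172.31.255.255)
  192.168.0.0/16 (192.168.0.0 - 192.168.255.255)
Private (in 172.16.0.0/12)


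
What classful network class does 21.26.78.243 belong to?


First octet: 21
Binary: 00010101
0xxxxxxx -> Class A (1-126)
Class A, default mask 255.0.0.0 (/8)


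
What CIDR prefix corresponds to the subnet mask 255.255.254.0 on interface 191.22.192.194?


Binary: 11111111.11111111.11111110.00000000
Count leading 1s
Prefix: /23


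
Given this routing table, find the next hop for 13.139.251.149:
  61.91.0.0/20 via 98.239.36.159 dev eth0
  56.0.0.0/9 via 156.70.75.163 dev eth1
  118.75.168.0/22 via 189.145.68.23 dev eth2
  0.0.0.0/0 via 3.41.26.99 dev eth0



Longest prefix match for 13.139.251.149:
  /20 61.91.0.0: no
  /9 56.0.0.0: no
  /22 118.75.168.0: no
  /0 0.0.0.0: MATCH
Selected: next-hop 3.41.26.99 via eth0 (matched /0)


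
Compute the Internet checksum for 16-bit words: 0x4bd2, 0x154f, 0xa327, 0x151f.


Sum all words (with carry folding):
+ 0x4bd2 = 0x4bd2
+ 0x154f = 0x6121
+ 0xa327 = 0x0449
+ 0x151f = 0x1968
One's complement: ~0x1968
Checksum = 0xe697


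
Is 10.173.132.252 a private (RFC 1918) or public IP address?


RFC 1918 private ranges:
  10.0.0.0/8 (10.0.0.0 - 10.255.255.255)
  172.16.0.0/12 (172.16.0.0 - 172.31.255.255)
  192.168.0.0/16 (192.168.0.0 - 192.168.255.255)
Private (in 10.0.0.0/8)


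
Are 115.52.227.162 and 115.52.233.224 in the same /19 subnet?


Mask: 255.255.224.0
115.52.227.162 AND mask = 115.52.224.0
115.52.233.224 AND mask = 115.52.224.0
Yes, same subnet (115.52.224.0)


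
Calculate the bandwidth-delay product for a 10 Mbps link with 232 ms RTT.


BDP = bandwidth * RTT
= 10 Mbps * 232 ms
= 10 * 1e6 * 232 / 1000 bits
= 2320000 bits
= 290000 bytes
= 283.2031 KB
BDP = 2320000 bits (290000 bytes)


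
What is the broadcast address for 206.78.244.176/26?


Network: 206.78.244.128/26
Host bits = 6
Set all host bits to 1:
Broadcast: 206.78.244.191


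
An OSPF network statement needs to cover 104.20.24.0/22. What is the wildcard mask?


Subnet mask: 255.255.252.0
Wildcard = 255.255.255.255 - subnet mask
255 - 255 = 0
255 - 255 = 0
255 - 252 = 3
255 - 0 = 255
Wildcard: 0.0.3.255


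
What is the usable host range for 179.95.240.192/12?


Network: 179.80.0.0
Broadcast: 179.95.255.255
First usable = network + 1
Last usable = broadcast - 1
Range: 179.80.0.1 to 179.95.255.254


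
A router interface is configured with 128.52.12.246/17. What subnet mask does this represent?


/17 means 17 network bits, 15 host bits
Binary: 11111111111111111000000000000000
Mask: 255.255.128.0


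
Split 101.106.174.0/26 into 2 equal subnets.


New prefix = 26 + 1 = 27
Each subnet has 32 addresses
  101.106.174.0/27
  101.106.174.32/27
Subnets: 101.106.174.0/27, 101.106.174.32/27


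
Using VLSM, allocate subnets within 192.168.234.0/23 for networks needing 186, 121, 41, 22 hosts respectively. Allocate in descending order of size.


186 hosts -> /24 (254 usable): 192.168.234.0/24
121 hosts -> /25 (126 usable): 192.168.235.0/25
41 hosts -> /26 (62 usable): 192.168.235.128/26
22 hosts -> /27 (30 usable): 192.168.235.192/27
Allocation: 192.168.234.0/24 (186 hosts, 254 usable); 192.168.235.0/25 (121 hosts, 126 usable); 192.168.235.128/26 (41 hosts, 62 usable); 192.168.235.192/27 (22 hosts, 30 usable)


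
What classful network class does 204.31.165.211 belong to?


First octet: 204
Binary: 11001100
110xxxxx -> Class C (192-223)
Class C, default mask 255.255.255.0 (/24)


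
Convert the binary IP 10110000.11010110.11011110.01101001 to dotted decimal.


10110000 = 176
11010110 = 214
11011110 = 222
01101001 = 105
IP: 176.214.222.105


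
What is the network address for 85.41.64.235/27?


IP:   01010101.00101001.01000000.11101011
Mask: 11111111.11111111.11111111.11100000
AND operation:
Net:  01010101.00101001.01000000.11100000
Network: 85.41.64.224/27


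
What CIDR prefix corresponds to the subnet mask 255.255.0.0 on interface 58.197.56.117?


Binary: 11111111.11111111.00000000.00000000
Count leading 1s
Prefix: /16


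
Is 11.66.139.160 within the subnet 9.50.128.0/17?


Subnet network: 9.50.128.0
Test IP AND mask: 11.66.128.0
No, 11.66.139.160 is not in 9.50.128.0/17


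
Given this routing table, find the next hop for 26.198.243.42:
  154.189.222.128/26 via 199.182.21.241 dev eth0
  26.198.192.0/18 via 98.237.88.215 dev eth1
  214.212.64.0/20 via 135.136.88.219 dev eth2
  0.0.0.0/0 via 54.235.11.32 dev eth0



Longest prefix match for 26.198.243.42:
  /26 154.189.222.128: no
  /18 26.198.192.0: MATCH
  /20 214.212.64.0: no
  /0 0.0.0.0: MATCH
Selected: next-hop 98.237.88.215 via eth1 (matched /18)


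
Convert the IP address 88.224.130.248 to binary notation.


88 = 01011000
224 = 11100000
130 = 10000010
248 = 11111000
Binary: 01011000.11100000.10000010.11111000


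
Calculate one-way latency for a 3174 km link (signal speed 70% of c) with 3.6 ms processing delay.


Speed = 0.7 * 3e5 km/s = 210000 km/s
Propagation delay = 3174 / 210000 = 0.0151 s = 15.1143 ms
Processing delay = 3.6 ms
Total one-way latency = 18.7143 ms


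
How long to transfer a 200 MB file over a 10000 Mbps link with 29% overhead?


Effective throughput = 10000 * (1 - 29/100) = 7100 Mbps
File size in Mb = 200 * 8 = 1600 Mb
Time = 1600 / 7100
Time = 0.2254 seconds


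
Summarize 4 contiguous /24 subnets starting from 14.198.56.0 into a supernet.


Original prefix: /24
Number of subnets: 4 = 2^2
New prefix = 24 - 2 = 22
Supernet: 14.198.56.0/22


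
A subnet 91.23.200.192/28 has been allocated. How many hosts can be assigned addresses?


Host bits = 32 - 28 = 4
Total addresses = 2^4 = 16
Usable = total - 2 (network and broadcast)
Usable hosts: 14


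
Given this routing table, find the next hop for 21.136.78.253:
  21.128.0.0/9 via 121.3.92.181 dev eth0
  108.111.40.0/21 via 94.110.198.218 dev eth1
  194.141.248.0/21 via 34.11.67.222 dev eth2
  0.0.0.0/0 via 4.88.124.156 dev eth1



Longest prefix match for 21.136.78.253:
  /9 21.128.0.0: MATCH
  /21 108.111.40.0: no
  /21 194.141.248.0: no
  /0 0.0.0.0: MATCH
Selected: next-hop 121.3.92.181 via eth0 (matched /9)


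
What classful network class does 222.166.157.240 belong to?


First octet: 222
Binary: 11011110
110xxxxx -> Class C (192-223)
Class C, default mask 255.255.255.0 (/24)


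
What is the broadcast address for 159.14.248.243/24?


Network: 159.14.248.0/24
Host bits = 8
Set all host bits to 1:
Broadcast: 159.14.248.255


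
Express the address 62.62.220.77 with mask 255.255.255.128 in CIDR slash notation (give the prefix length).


Binary: 11111111.11111111.11111111.10000000
Count leading 1s
Prefix: /25


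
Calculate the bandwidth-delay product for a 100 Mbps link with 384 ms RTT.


BDP = bandwidth * RTT
= 100 Mbps * 384 ms
= 100 * 1e6 * 384 / 1000 bits
= 38400000 bits
= 4800000 bytes
= 4687.5 KB
BDP = 38400000 bits (4800000 bytes)


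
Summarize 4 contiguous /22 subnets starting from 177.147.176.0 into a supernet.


Original prefix: /22
Number of subnets: 4 = 2^2
New prefix = 22 - 2 = 20
Supernet: 177.147.176.0/20


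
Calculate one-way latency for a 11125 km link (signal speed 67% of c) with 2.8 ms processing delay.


Speed = 0.67 * 3e5 km/s = 201000 km/s
Propagation delay = 11125 / 201000 = 0.0553 s = 55.3483 ms
Processing delay = 2.8 ms
Total one-way latency = 58.1483 ms


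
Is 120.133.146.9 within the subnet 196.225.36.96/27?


Subnet network: 196.225.36.96
Test IP AND mask: 120.133.146.0
No, 120.133.146.9 is not in 196.225.36.96/27


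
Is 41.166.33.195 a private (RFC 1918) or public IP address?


RFC 1918 private ranges:
  10.0.0.0/8 (10.0.0.0 - 10.255.255.255)
  172.16.0.0/12 (172.16.0.0 - 172.31.255.255)
  192.168.0.0/16 (192.168.0.0 - 192.168.255.255)
Public (not in any RFC 1918 range)


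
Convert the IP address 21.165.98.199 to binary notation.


21 = 00010101
165 = 10100101
98 = 01100010
199 = 11000111
Binary: 00010101.10100101.01100010.11000111


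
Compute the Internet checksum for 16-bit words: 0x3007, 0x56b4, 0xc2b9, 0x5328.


Sum all words (with carry folding):
+ 0x3007 = 0x3007
+ 0x56b4 = 0x86bb
+ 0xc2b9 = 0x4975
+ 0x5328 = 0x9c9d
One's complement: ~0x9c9d
Checksum = 0x6362


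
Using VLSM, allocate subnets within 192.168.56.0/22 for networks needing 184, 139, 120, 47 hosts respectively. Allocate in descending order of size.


184 hosts -> /24 (254 usable): 192.168.56.0/24
139 hosts -> /24 (254 usable): 192.168.57.0/24
120 hosts -> /25 (126 usable): 192.168.58.0/25
47 hosts -> /26 (62 usable): 192.168.58.128/26
Allocation: 192.168.56.0/24 (184 hosts, 254 usable); 192.168.57.0/24 (139 hosts, 254 usable); 192.168.58.0/25 (120 hosts, 126 usable); 192.168.58.128/26 (47 hosts, 62 usable)


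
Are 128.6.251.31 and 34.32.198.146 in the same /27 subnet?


Mask: 255.255.255.224
128.6.251.31 AND mask = 128.6.251.0
34.32.198.146 AND mask = 34.32.198.128
No, different subnets (128.6.251.0 vs 34.32.198.128)


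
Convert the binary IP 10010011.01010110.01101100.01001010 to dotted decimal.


10010011 = 147
01010110 = 86
01101100 = 108
01001010 = 74
IP: 147.86.108.74


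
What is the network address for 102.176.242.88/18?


IP:   01100110.10110000.11110010.01011000
Mask: 11111111.11111111.11000000.00000000
AND operation:
Net:  01100110.10110000.11000000.00000000
Network: 102.176.192.0/18


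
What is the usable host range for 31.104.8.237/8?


Network: 31.0.0.0
Broadcast: 31.255.255.255
First usable = network + 1
Last usable = broadcast - 1
Range: 31.0.0.1 to 31.255.255.254


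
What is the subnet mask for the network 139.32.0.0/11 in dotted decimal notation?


/11 means 11 network bits, 21 host bits
Binary: 11111111111000000000000000000000
Mask: 255.224.0.0


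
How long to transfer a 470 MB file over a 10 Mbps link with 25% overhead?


Effective throughput = 10 * (1 - 25/100) = 7.5 Mbps
File size in Mb = 470 * 8 = 3760 Mb
Time = 3760 / 7.5
Time = 501.3333 seconds


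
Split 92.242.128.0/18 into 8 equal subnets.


New prefix = 18 + 3 = 21
Each subnet has 2048 addresses
  92.242.128.0/21
  92.242.136.0/21
  92.242.144.0/21
  92.242.152.0/21
  92.242.160.0/21
  92.242.168.0/21
  92.242.176.0/21
  92.242.184.0/21
Subnets: 92.242.128.0/21, 92.242.136.0/21, 92.242.144.0/21, 92.242.152.0/21, 92.242.160.0/21, 92.242.168.0/21, 92.242.176.0/21, 92.242.184.0/21


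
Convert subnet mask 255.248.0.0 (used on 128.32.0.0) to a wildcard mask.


Subnet mask: 255.248.0.0
Wildcard = 255.255.255.255 - subnet mask
255 - 255 = 0
255 - 248 = 7
255 - 0 = 255
255 - 0 = 255
Wildcard: 0.7.255.255


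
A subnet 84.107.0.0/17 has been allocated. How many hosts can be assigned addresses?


Host bits = 32 - 17 = 15
Total addresses = 2^15 = 32768
Usable = total - 2 (network and broadcast)
Usable hosts: 32766


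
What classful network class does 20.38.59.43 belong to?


First octet: 20
Binary: 00010100
0xxxxxxx -> Class A (1-126)
Class A, default mask 255.0.0.0 (/8)


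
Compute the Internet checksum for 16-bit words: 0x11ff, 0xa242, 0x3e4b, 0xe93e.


Sum all words (with carry folding):
+ 0x11ff = 0x11ff
+ 0xa242 = 0xb441
+ 0x3e4b = 0xf28c
+ 0xe93e = 0xdbcb
One's complement: ~0xdbcb
Checksum = 0x2434


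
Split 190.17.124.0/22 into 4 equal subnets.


New prefix = 22 + 2 = 24
Each subnet has 256 addresses
  190.17.124.0/24
  190.17.125.0/24
  190.17.126.0/24
  190.17.127.0/24
Subnets: 190.17.124.0/24, 190.17.125.0/24, 190.17.126.0/24, 190.17.127.0/24


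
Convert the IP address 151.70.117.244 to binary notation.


151 = 10010111
70 = 01000110
117 = 01110101
244 = 11110100
Binary: 10010111.01000110.01110101.11110100


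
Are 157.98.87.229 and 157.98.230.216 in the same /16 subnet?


Mask: 255.255.0.0
157.98.87.229 AND mask = 157.98.0.0
157.98.230.216 AND mask = 157.98.0.0
Yes, same subnet (157.98.0.0)


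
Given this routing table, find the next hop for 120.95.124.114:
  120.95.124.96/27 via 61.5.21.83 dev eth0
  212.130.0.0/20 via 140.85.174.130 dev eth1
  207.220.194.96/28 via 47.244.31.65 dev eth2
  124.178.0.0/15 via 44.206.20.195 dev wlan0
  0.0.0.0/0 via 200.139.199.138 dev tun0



Longest prefix match for 120.95.124.114:
  /27 120.95.124.96: MATCH
  /20 212.130.0.0: no
  /28 207.220.194.96: no
  /15 124.178.0.0: no
  /0 0.0.0.0: MATCH
Selected: next-hop 61.5.21.83 via eth0 (matched /27)


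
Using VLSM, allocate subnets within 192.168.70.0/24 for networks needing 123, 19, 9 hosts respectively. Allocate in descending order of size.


123 hosts -> /25 (126 usable): 192.168.70.0/25
19 hosts -> /27 (30 usable): 192.168.70.128/27
9 hosts -> /28 (14 usable): 192.168.70.160/28
Allocation: 192.168.70.0/25 (123 hosts, 126 usable); 192.168.70.128/27 (19 hosts, 30 usable); 192.168.70.160/28 (9 hosts, 14 usable)


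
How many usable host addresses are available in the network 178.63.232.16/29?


Host bits = 32 - 29 = 3
Total addresses = 2^3 = 8
Usable = total - 2 (network and broadcast)
Usable hosts: 6


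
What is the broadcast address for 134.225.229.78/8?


Network: 134.0.0.0/8
Host bits = 24
Set all host bits to 1:
Broadcast: 134.255.255.255


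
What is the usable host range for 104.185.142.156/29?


Network: 104.185.142.152
Broadcast: 104.185.142.159
First usable = network + 1
Last usable = broadcast - 1
Range: 104.185.142.153 to 104.185.142.158


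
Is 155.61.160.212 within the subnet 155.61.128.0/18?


Subnet network: 155.61.128.0
Test IP AND mask: 155.61.128.0
Yes, 155.61.160.212 is in 155.61.128.0/18


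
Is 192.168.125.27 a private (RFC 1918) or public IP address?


RFC 1918 private ranges:
  10.0.0.0/8 (10.0.0.0 - 10.255.255.255)
  172.16.0.0/12 (172.16.0.0 - 172.31.255.255)
  192.168.0.0/16 (192.168.0.0 - 192.168.255.255)
Private (in 192.168.0.0/16)


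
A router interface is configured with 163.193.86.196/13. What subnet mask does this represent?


/13 means 13 network bits, 19 host bits
Binary: 11111111111110000000000000000000
Mask: 255.248.0.0


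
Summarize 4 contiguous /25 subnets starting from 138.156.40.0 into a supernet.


Original prefix: /25
Number of subnets: 4 = 2^2
New prefix = 25 - 2 = 23
Supernet: 138.156.40.0/23


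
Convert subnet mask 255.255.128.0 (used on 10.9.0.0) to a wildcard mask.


Subnet mask: 255.255.128.0
Wildcard = 255.255.255.255 - subnet mask
255 - 255 = 0
255 - 255 = 0
255 - 128 = 127
255 - 0 = 255
Wildcard: 0.0.127.255


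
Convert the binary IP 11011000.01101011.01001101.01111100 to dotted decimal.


11011000 = 216
01101011 = 107
01001101 = 77
01111100 = 124
IP: 216.107.77.124


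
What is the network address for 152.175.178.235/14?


IP:   10011000.10101111.10110010.11101011
Mask: 11111111.11111100.00000000.00000000
AND operation:
Net:  10011000.10101100.00000000.00000000
Network: 152.172.0.0/14


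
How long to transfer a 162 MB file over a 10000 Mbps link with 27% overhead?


Effective throughput = 10000 * (1 - 27/100) = 7300 Mbps
File size in Mb = 162 * 8 = 1296 Mb
Time = 1296 / 7300
Time = 0.1775 seconds


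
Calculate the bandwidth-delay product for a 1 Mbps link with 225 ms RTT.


BDP = bandwidth * RTT
= 1 Mbps * 225 ms
= 1 * 1e6 * 225 / 1000 bits
= 225000 bits
= 28125 bytes
= 27.4658 KB
BDP = 225000 bits (28125 bytes)


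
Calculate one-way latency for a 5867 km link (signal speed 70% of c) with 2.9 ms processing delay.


Speed = 0.7 * 3e5 km/s = 210000 km/s
Propagation delay = 5867 / 210000 = 0.0279 s = 27.9381 ms
Processing delay = 2.9 ms
Total one-way latency = 30.8381 ms


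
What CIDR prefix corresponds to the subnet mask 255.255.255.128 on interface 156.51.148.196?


Binary: 11111111.11111111.11111111.10000000
Count leading 1s
Prefix: /25


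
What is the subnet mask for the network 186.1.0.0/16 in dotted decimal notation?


/16 means 16 network bits, 16 host bits
Binary: 11111111111111110000000000000000
Mask: 255.255.0.0


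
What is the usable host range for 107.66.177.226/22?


Network: 107.66.176.0
Broadcast: 107.66.179.255
First usable = network + 1
Last usable = broadcast - 1
Range: 107.66.176.1 to 107.66.179.254


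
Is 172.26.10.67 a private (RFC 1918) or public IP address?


RFC 1918 private ranges:
  10.0.0.0/8 (10.0.0.0 - 10.255.255.255)
  172.16.0.0/12 (172.16.0.0 - 172.31.255.255)
  192.168.0.0/16 (192.168.0.0 - 192.168.255.255)
Private (in 172.16.0.0/12)


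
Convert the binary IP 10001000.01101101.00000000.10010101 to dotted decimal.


10001000 = 136
01101101 = 109
00000000 = 0
10010101 = 149
IP: 136.109.0.149


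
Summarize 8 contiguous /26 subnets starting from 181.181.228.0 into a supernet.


Original prefix: /26
Number of subnets: 8 = 2^3
New prefix = 26 - 3 = 23
Supernet: 181.181.228.0/23


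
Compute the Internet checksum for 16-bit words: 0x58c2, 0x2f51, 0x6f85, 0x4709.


Sum all words (with carry folding):
+ 0x58c2 = 0x58c2
+ 0x2f51 = 0x8813
+ 0x6f85 = 0xf798
+ 0x4709 = 0x3ea2
One's complement: ~0x3ea2
Checksum = 0xc15d


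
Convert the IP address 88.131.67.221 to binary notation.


88 = 01011000
131 = 10000011
67 = 01000011
221 = 11011101
Binary: 01011000.10000011.01000011.11011101


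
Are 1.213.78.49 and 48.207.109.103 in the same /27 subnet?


Mask: 255.255.255.224
1.213.78.49 AND mask = 1.213.78.32
48.207.109.103 AND mask = 48.207.109.96
No, different subnets (1.213.78.32 vs 48.207.109.96)


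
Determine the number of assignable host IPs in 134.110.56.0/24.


Host bits = 32 - 24 = 8
Total addresses = 2^8 = 256
Usable = total - 2 (network and broadcast)
Usable hosts: 254


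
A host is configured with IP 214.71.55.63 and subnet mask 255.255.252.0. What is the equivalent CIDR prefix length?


Binary: 11111111.11111111.11111100.00000000
Count leading 1s
Prefix: /22


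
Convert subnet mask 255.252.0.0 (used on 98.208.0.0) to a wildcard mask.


Subnet mask: 255.252.0.0
Wildcard = 255.255.255.255 - subnet mask
255 - 255 = 0
255 - 252 = 3
255 - 0 = 255
255 - 0 = 255
Wildcard: 0.3.255.255


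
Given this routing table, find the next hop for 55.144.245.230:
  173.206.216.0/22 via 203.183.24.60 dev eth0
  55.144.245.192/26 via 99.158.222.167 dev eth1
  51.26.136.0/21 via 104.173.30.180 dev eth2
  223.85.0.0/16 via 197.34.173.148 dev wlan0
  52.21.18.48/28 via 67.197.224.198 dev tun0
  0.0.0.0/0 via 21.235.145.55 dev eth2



Longest prefix match for 55.144.245.230:
  /22 173.206.216.0: no
  /26 55.144.245.192: MATCH
  /21 51.26.136.0: no
  /16 223.85.0.0: no
  /28 52.21.18.48: no
  /0 0.0.0.0: MATCH
Selected: next-hop 99.158.222.167 via eth1 (matched /26)


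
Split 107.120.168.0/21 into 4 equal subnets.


New prefix = 21 + 2 = 23
Each subnet has 512 addresses
  107.120.168.0/23
  107.120.170.0/23
  107.120.172.0/23
  107.120.174.0/23
Subnets: 107.120.168.0/23, 107.120.170.0/23, 107.120.172.0/23, 107.120.174.0/23


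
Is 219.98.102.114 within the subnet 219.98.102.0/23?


Subnet network: 219.98.102.0
Test IP AND mask: 219.98.102.0
Yes, 219.98.102.114 is in 219.98.102.0/23


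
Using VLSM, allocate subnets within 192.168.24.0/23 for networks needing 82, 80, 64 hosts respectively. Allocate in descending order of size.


82 hosts -> /25 (126 usable): 192.168.24.0/25
80 hosts -> /25 (126 usable): 192.168.24.128/25
64 hosts -> /25 (126 usable): 192.168.25.0/25
Allocation: 192.168.24.0/25 (82 hosts, 126 usable); 192.168.24.128/25 (80 hosts, 126 usable); 192.168.25.0/25 (64 hosts, 126 usable)


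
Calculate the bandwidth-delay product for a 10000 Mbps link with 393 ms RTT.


BDP = bandwidth * RTT
= 10000 Mbps * 393 ms
= 10000 * 1e6 * 393 / 1000 bits
= 3930000000 bits
= 491250000 bytes
= 479736.3281 KB
BDP = 3930000000 bits (491250000 bytes)


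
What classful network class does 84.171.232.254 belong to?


First octet: 84
Binary: 01010100
0xxxxxxx -> Class A (1-126)
Class A, default mask 255.0.0.0 (/8)


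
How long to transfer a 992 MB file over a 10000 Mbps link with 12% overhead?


Effective throughput = 10000 * (1 - 12/100) = 8800 Mbps
File size in Mb = 992 * 8 = 7936 Mb
Time = 7936 / 8800
Time = 0.9018 seconds


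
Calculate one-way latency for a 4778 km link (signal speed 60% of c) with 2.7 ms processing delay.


Speed = 0.6 * 3e5 km/s = 180000 km/s
Propagation delay = 4778 / 180000 = 0.0265 s = 26.5444 ms
Processing delay = 2.7 ms
Total one-way latency = 29.2444 ms


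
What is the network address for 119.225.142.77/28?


IP:   01110111.11100001.10001110.01001101
Mask: 11111111.11111111.11111111.11110000
AND operation:
Net:  01110111.11100001.10001110.01000000
Network: 119.225.142.64/28


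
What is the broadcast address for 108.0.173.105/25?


Network: 108.0.173.0/25
Host bits = 7
Set all host bits to 1:
Broadcast: 108.0.173.127


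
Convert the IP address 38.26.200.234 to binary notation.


38 = 00100110
26 = 00011010
200 = 11001000
234 = 11101010
Binary: 00100110.00011010.11001000.11101010


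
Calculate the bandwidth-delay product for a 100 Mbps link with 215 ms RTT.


BDP = bandwidth * RTT
= 100 Mbps * 215 ms
= 100 * 1e6 * 215 / 1000 bits
= 21500000 bits
= 2687500 bytes
= 2624.5117 KB
BDP = 21500000 bits (2687500 bytes)


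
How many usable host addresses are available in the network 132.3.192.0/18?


Host bits = 32 - 18 = 14
Total addresses = 2^14 = 16384
Usable = total - 2 (network and broadcast)
Usable hosts: 16382


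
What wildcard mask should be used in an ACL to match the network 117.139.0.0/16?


Subnet mask: 255.255.0.0
Wildcard = 255.255.255.255 - subnet mask
255 - 255 = 0
255 - 255 = 0
255 - 0 = 255
255 - 0 = 255
Wildcard: 0.0.255.255


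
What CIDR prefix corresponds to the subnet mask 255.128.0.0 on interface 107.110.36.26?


Binary: 11111111.10000000.00000000.00000000
Count leading 1s
Prefix: /9


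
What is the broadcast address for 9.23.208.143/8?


Network: 9.0.0.0/8
Host bits = 24
Set all host bits to 1:
Broadcast: 9.255.255.255


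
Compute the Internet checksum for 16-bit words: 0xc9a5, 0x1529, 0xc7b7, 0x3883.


Sum all words (with carry folding):
+ 0xc9a5 = 0xc9a5
+ 0x1529 = 0xdece
+ 0xc7b7 = 0xa686
+ 0x3883 = 0xdf09
One's complement: ~0xdf09
Checksum = 0x20f6


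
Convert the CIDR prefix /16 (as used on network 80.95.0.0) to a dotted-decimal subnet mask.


/16 means 16 network bits, 16 host bits
Binary: 11111111111111110000000000000000
Mask: 255.255.0.0


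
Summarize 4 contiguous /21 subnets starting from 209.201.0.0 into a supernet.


Original prefix: /21
Number of subnets: 4 = 2^2
New prefix = 21 - 2 = 19
Supernet: 209.201.0.0/19


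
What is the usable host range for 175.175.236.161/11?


Network: 175.160.0.0
Broadcast: 175.191.255.255
First usable = network + 1
Last usable = broadcast - 1
Range: 175.160.0.1 to 175.191.255.254


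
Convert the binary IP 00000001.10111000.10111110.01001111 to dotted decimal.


00000001 = 1
10111000 = 184
10111110 = 190
01001111 = 79
IP: 1.184.190.79


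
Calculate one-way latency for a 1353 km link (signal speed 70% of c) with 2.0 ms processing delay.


Speed = 0.7 * 3e5 km/s = 210000 km/s
Propagation delay = 1353 / 210000 = 0.0064 s = 6.4429 ms
Processing delay = 2.0 ms
Total one-way latency = 8.4429 ms


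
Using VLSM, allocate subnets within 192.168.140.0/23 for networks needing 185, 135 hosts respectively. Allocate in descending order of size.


185 hosts -> /24 (254 usable): 192.168.140.0/24
135 hosts -> /24 (254 usable): 192.168.141.0/24
Allocation: 192.168.140.0/24 (185 hosts, 254 usable); 192.168.141.0/24 (135 hosts, 254 usable)


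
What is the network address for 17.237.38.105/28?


IP:   00010001.11101101.00100110.01101001
Mask: 11111111.11111111.11111111.11110000
AND operation:
Net:  00010001.11101101.00100110.01100000
Network: 17.237.38.96/28


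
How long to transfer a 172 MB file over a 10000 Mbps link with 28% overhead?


Effective throughput = 10000 * (1 - 28/100) = 7200 Mbps
File size in Mb = 172 * 8 = 1376 Mb
Time = 1376 / 7200
Time = 0.1911 seconds


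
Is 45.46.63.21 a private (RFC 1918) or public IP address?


RFC 1918 private ranges:
  10.0.0.0/8 (10.0.0.0 - 10.255.255.255)
  172.16.0.0/12 (172.16.0.0 - 172.31.255.255)
  192.168.0.0/16 (192.168.0.0 - 192.168.255.255)
Public (not in any RFC 1918 range)


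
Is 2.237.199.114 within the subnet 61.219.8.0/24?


Subnet network: 61.219.8.0
Test IP AND mask: 2.237.199.0
No, 2.237.199.114 is not in 61.219.8.0/24


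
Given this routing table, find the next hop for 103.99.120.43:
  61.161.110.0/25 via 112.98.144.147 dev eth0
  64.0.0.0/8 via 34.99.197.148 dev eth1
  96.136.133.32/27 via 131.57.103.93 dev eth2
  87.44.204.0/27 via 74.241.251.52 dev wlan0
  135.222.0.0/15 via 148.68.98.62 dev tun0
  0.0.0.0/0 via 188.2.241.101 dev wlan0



Longest prefix match for 103.99.120.43:
  /25 61.161.110.0: no
  /8 64.0.0.0: no
  /27 96.136.133.32: no
  /27 87.44.204.0: no
  /15 135.222.0.0: no
  /0 0.0.0.0: MATCH
Selected: next-hop 188.2.241.101 via wlan0 (matched /0)


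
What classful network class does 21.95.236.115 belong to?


First octet: 21
Binary: 00010101
0xxxxxxx -> Class A (1-126)
Class A, default mask 255.0.0.0 (/8)


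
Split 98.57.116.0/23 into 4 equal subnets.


New prefix = 23 + 2 = 25
Each subnet has 128 addresses
  98.57.116.0/25
  98.57.116.128/25
  98.57.117.0/25
  98.57.117.128/25
Subnets: 98.57.116.0/25, 98.57.116.128/25, 98.57.117.0/25, 98.57.117.128/25


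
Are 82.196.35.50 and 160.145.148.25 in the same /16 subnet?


Mask: 255.255.0.0
82.196.35.50 AND mask = 82.196.0.0
160.145.148.25 AND mask = 160.145.0.0
No, different subnets (82.196.0.0 vs 160.145.0.0)


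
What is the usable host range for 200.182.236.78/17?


Network: 200.182.128.0
Broadcast: 200.182.255.255
First usable = network + 1
Last usable = broadcast - 1
Range: 200.182.128.1 to 200.182.255.254


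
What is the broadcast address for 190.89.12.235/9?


Network: 190.0.0.0/9
Host bits = 23
Set all host bits to 1:
Broadcast: 190.127.255.255


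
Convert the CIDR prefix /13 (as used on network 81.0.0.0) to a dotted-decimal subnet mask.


/13 means 13 network bits, 19 host bits
Binary: 11111111111110000000000000000000
Mask: 255.248.0.0


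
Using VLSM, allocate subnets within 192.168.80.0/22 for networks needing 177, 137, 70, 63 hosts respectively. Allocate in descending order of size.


177 hosts -> /24 (254 usable): 192.168.80.0/24
137 hosts -> /24 (254 usable): 192.168.81.0/24
70 hosts -> /25 (126 usable): 192.168.82.0/25
63 hosts -> /25 (126 usable): 192.168.82.128/25
Allocation: 192.168.80.0/24 (177 hosts, 254 usable); 192.168.81.0/24 (137 hosts, 254 usable); 192.168.82.0/25 (70 hosts, 126 usable); 192.168.82.128/25 (63 hosts, 126 usable)


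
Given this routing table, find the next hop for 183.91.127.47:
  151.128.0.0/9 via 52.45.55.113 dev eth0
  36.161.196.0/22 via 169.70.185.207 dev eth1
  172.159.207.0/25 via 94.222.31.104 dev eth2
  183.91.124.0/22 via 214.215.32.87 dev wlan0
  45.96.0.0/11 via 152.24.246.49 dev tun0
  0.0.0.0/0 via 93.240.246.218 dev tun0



Longest prefix match for 183.91.127.47:
  /9 151.128.0.0: no
  /22 36.161.196.0: no
  /25 172.159.207.0: no
  /22 183.91.124.0: MATCH
  /11 45.96.0.0: no
  /0 0.0.0.0: MATCH
Selected: next-hop 214.215.32.87 via wlan0 (matched /22)


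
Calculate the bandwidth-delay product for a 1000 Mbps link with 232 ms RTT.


BDP = bandwidth * RTT
= 1000 Mbps * 232 ms
= 1000 * 1e6 * 232 / 1000 bits
= 232000000 bits
= 29000000 bytes
= 28320.3125 KB
BDP = 232000000 bits (29000000 bytes)


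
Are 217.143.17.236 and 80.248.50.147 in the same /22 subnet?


Mask: 255.255.252.0
217.143.17.236 AND mask = 217.143.16.0
80.248.50.147 AND mask = 80.248.48.0
No, different subnets (217.143.16.0 vs 80.248.48.0)


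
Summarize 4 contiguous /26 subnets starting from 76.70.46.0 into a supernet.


Original prefix: /26
Number of subnets: 4 = 2^2
New prefix = 26 - 2 = 24
Supernet: 76.70.46.0/24


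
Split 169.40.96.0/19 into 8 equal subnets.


New prefix = 19 + 3 = 22
Each subnet has 1024 addresses
  169.40.96.0/22
  169.40.100.0/22
  169.40.104.0/22
  169.40.108.0/22
  169.40.112.0/22
  169.40.116.0/22
  169.40.120.0/22
  169.40.124.0/22
Subnets: 169.40.96.0/22, 169.40.100.0/22, 169.40.104.0/22, 169.40.108.0/22, 169.40.112.0/22, 169.40.116.0/22, 169.40.120.0/22, 169.40.124.0/22


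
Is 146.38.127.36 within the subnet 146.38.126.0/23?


Subnet network: 146.38.126.0
Test IP AND mask: 146.38.126.0
Yes, 146.38.127.36 is in 146.38.126.0/23


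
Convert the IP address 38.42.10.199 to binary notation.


38 = 00100110
42 = 00101010
10 = 00001010
199 = 11000111
Binary: 00100110.00101010.00001010.11000111


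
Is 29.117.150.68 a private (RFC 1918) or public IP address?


RFC 1918 private ranges:
  10.0.0.0/8 (10.0.0.0 - 10.255.255.255)
  172.16.0.0/12 (172.16.0.0 - 172.31.255.255)
  192.168.0.0/16 (192.168.0.0 - 192.168.255.255)
Public (not in any RFC 1918 range)


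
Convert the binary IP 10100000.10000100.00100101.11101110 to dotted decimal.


10100000 = 160
10000100 = 132
00100101 = 37
11101110 = 238
IP: 160.132.37.238


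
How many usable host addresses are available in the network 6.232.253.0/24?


Host bits = 32 - 24 = 8
Total addresses = 2^8 = 256
Usable = total - 2 (network and broadcast)
Usable hosts: 254


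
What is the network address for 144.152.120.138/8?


IP:   10010000.10011000.01111000.10001010
Mask: 11111111.00000000.00000000.00000000
AND operation:
Net:  10010000.00000000.00000000.00000000
Network: 144.0.0.0/8


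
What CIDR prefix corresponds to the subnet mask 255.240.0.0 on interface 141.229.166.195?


Binary: 11111111.11110000.00000000.00000000
Count leading 1s
Prefix: /12


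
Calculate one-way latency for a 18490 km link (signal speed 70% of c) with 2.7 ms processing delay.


Speed = 0.7 * 3e5 km/s = 210000 km/s
Propagation delay = 18490 / 210000 = 0.088 s = 88.0476 ms
Processing delay = 2.7 ms
Total one-way latency = 90.7476 ms


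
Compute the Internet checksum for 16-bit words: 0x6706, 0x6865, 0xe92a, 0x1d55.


Sum all words (with carry folding):
+ 0x6706 = 0x6706
+ 0x6865 = 0xcf6b
+ 0xe92a = 0xb896
+ 0x1d55 = 0xd5eb
One's complement: ~0xd5eb
Checksum = 0x2a14


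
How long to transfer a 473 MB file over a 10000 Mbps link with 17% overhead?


Effective throughput = 10000 * (1 - 17/100) = 8300 Mbps
File size in Mb = 473 * 8 = 3784 Mb
Time = 3784 / 8300
Time = 0.4559 seconds


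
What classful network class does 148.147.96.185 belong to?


First octet: 148
Binary: 10010100
10xxxxxx -> Class B (128-191)
Class B, default mask 255.255.0.0 (/16)


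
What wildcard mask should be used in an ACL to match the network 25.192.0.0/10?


Subnet mask: 255.192.0.0
Wildcard = 255.255.255.255 - subnet mask
255 - 255 = 0
255 - 192 = 63
255 - 0 = 255
255 - 0 = 255
Wildcard: 0.63.255.255


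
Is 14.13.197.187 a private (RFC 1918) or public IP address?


RFC 1918 private ranges:
  10.0.0.0/8 (10.0.0.0 - 10.255.255.255)
  172.16.0.0/12 (172.16.0.0 - 172.31.255.255)
  192.168.0.0/16 (192.168.0.0 - 192.168.255.255)
Public (not in any RFC 1918 range)


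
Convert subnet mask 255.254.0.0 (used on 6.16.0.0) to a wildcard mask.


Subnet mask: 255.254.0.0
Wildcard = 255.255.255.255 - subnet mask
255 - 255 = 0
255 - 254 = 1
255 - 0 = 255
255 - 0 = 255
Wildcard: 0.1.255.255


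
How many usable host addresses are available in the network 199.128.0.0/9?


Host bits = 32 - 9 = 23
Total addresses = 2^23 = 8388608
Usable = total - 2 (network and broadcast)
Usable hosts: 8388606


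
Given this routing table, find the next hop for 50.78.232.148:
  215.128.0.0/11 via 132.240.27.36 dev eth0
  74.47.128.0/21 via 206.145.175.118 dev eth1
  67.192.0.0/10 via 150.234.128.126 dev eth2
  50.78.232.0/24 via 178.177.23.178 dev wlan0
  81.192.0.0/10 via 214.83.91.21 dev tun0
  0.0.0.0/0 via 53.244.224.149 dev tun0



Longest prefix match for 50.78.232.148:
  /11 215.128.0.0: no
  /21 74.47.128.0: no
  /10 67.192.0.0: no
  /24 50.78.232.0: MATCH
  /10 81.192.0.0: no
  /0 0.0.0.0: MATCH
Selected: next-hop 178.177.23.178 via wlan0 (matched /24)


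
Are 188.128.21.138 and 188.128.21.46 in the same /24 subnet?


Mask: 255.255.255.0
188.128.21.138 AND mask = 188.128.21.0
188.128.21.46 AND mask = 188.128.21.0
Yes, same subnet (188.128.21.0)


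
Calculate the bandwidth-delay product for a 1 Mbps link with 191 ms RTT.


BDP = bandwidth * RTT
= 1 Mbps * 191 ms
= 1 * 1e6 * 191 / 1000 bits
= 191000 bits
= 23875 bytes
= 23.3154 KB
BDP = 191000 bits (23875 bytes)


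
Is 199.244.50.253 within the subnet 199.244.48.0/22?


Subnet network: 199.244.48.0
Test IP AND mask: 199.244.48.0
Yes, 199.244.50.253 is in 199.244.48.0/22
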